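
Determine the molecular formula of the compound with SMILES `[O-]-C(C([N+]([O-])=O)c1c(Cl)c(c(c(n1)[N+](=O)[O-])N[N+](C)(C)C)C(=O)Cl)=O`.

Heavy atoms from the SMILES: 11 C, 2 Cl, 5 N, 7 O.
Implicit hydrogens by atom environment:
  5 × C (aromatic): no H
  4 × O: no H
  3 × C: 3 H each → 9
  3 × N (charge +1): no H
  3 × O (charge -1): no H
  2 × C: no H
  2 × Cl: no H
  1 × C: 1 H
  1 × N: 1 H
  1 × N (aromatic): no H
  Total hydrogens = 11.
Molecular formula: C11H11Cl2N5O7

C11H11Cl2N5O7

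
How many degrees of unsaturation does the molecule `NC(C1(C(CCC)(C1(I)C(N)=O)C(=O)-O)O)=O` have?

4

Molecular formula from the SMILES: C9H13IN2O5.
DoU = (2C + 2 + N − H − X)/2 = (2·9 + 2 + 2 − 13 − 1)/2 = 8/2 = 4.
(Structurally: 1 ring(s) + 3 π bond(s) = 4.)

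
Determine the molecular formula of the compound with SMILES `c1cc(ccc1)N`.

C6H7N

Heavy atoms from the SMILES: 6 C, 1 N.
Implicit hydrogens by atom environment:
  5 × C (aromatic): 1 H each → 5
  1 × C (aromatic): no H
  1 × N: 2 H
  Total hydrogens = 7.
Molecular formula: C6H7N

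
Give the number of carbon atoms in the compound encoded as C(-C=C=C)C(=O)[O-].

5

The symbol for carbon appears 5 times in the SMILES.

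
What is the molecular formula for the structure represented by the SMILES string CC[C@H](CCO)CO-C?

Heavy atoms from the SMILES: 7 C, 2 O.
Implicit hydrogens by atom environment:
  4 × C: 2 H each → 8
  2 × C: 3 H each → 6
  1 × C: 1 H
  1 × O: 1 H
  1 × O: no H
  Total hydrogens = 16.
Molecular formula: C7H16O2

C7H16O2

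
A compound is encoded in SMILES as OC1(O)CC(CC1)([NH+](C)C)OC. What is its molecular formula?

C8H18NO3+

Heavy atoms from the SMILES: 8 C, 1 N, 3 O.
Implicit hydrogens by atom environment:
  3 × C: 3 H each → 9
  3 × C: 2 H each → 6
  2 × C: no H
  2 × O: 1 H each → 2
  1 × N (charge +1): 1 H
  1 × O: no H
  Total hydrogens = 18.
Net charge +1.
Molecular formula: C8H18NO3+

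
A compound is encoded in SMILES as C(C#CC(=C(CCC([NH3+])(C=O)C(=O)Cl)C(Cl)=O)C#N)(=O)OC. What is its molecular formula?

Heavy atoms from the SMILES: 13 C, 2 Cl, 2 N, 5 O.
Implicit hydrogens by atom environment:
  9 × C: no H
  5 × O: no H
  2 × C: 2 H each → 4
  2 × Cl: no H
  1 × C: 3 H
  1 × C: 1 H
  1 × N (charge +1): 3 H
  1 × N: no H
  Total hydrogens = 11.
Net charge +1.
Molecular formula: C13H11Cl2N2O5+

C13H11Cl2N2O5+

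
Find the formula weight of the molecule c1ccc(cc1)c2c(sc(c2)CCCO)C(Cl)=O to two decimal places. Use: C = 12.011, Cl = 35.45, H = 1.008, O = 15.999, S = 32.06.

Molecular formula: C14H13ClO2S.
M = 14×12.011 + 1×35.45 + 13×1.008 + 2×15.999 + 1×32.06 = 280.77 g/mol.

280.77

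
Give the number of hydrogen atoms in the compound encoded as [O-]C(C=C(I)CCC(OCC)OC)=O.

Hydrogens are implicit in SMILES; fill each atom to its normal valence:
  3 × C: 2 H each → 6
  3 × O: no H
  2 × C: 3 H each → 6
  2 × C: 1 H each → 2
  2 × C: no H
  1 × I: no H
  1 × O (charge -1): no H
  Total hydrogens = 14.

14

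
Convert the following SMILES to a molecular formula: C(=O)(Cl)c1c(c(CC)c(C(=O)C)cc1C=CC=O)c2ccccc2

Heavy atoms from the SMILES: 20 C, 1 Cl, 3 O.
Implicit hydrogens by atom environment:
  6 × C (aromatic): 1 H each → 6
  6 × C (aromatic): no H
  3 × C: 1 H each → 3
  3 × O: no H
  2 × C: 3 H each → 6
  2 × C: no H
  1 × C: 2 H
  1 × Cl: no H
  Total hydrogens = 17.
Molecular formula: C20H17ClO3

C20H17ClO3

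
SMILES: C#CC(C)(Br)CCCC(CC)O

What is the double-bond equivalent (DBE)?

2

Molecular formula from the SMILES: C10H17BrO.
DoU = (2C + 2 + N − H − X)/2 = (2·10 + 2 + 0 − 17 − 1)/2 = 4/2 = 2.
(Structurally: 0 ring(s) + 2 π bond(s) = 2.)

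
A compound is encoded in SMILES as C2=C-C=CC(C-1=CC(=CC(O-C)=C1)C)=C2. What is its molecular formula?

C14H14O

Heavy atoms from the SMILES: 14 C, 1 O.
Implicit hydrogens by atom environment:
  8 × C (aromatic): 1 H each → 8
  4 × C (aromatic): no H
  2 × C: 3 H each → 6
  1 × O: no H
  Total hydrogens = 14.
Molecular formula: C14H14O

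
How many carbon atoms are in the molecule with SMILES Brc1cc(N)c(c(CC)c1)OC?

The symbol for carbon appears 9 times in the SMILES. Lowercase c denotes aromatic carbon and counts toward C.

9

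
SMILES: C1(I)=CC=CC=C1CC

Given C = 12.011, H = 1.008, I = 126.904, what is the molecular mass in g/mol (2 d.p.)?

Molecular formula: C8H9I.
M = 8×12.011 + 9×1.008 + 1×126.904 = 232.06 g/mol.

232.06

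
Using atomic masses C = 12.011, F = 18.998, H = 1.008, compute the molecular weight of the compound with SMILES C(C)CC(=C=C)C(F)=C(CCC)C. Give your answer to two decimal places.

Molecular formula: C12H19F.
M = 12×12.011 + 1×18.998 + 19×1.008 = 182.28 g/mol.

182.28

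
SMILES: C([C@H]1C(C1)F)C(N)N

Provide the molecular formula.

C5H11FN2

Heavy atoms from the SMILES: 5 C, 1 F, 2 N.
Implicit hydrogens by atom environment:
  3 × C: 1 H each → 3
  2 × C: 2 H each → 4
  2 × N: 2 H each → 4
  1 × F: no H
  Total hydrogens = 11.
Molecular formula: C5H11FN2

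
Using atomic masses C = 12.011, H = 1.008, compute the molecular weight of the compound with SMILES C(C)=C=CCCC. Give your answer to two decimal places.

96.17

Molecular formula: C7H12.
M = 7×12.011 + 12×1.008 = 96.17 g/mol.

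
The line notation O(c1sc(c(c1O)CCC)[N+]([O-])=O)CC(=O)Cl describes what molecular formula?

C9H10ClNO5S

Heavy atoms from the SMILES: 9 C, 1 Cl, 1 N, 5 O, 1 S.
Implicit hydrogens by atom environment:
  4 × C (aromatic): no H
  3 × C: 2 H each → 6
  3 × O: no H
  1 × C: 3 H
  1 × C: no H
  1 × Cl: no H
  1 × N (charge +1): no H
  1 × O: 1 H
  1 × O (charge -1): no H
  1 × S (aromatic): no H
  Total hydrogens = 10.
Molecular formula: C9H10ClNO5S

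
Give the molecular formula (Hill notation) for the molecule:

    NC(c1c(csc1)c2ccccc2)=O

C11H9NOS

Heavy atoms from the SMILES: 11 C, 1 N, 1 O, 1 S.
Implicit hydrogens by atom environment:
  7 × C (aromatic): 1 H each → 7
  3 × C (aromatic): no H
  1 × C: no H
  1 × N: 2 H
  1 × O: no H
  1 × S (aromatic): no H
  Total hydrogens = 9.
Molecular formula: C11H9NOS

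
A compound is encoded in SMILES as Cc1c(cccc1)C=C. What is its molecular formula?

Heavy atoms from the SMILES: 9 C.
Implicit hydrogens by atom environment:
  4 × C (aromatic): 1 H each → 4
  2 × C (aromatic): no H
  1 × C: 3 H
  1 × C: 2 H
  1 × C: 1 H
  Total hydrogens = 10.
Molecular formula: C9H10

C9H10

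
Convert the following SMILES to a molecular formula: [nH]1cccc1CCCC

C8H13N

Heavy atoms from the SMILES: 8 C, 1 N.
Implicit hydrogens by atom environment:
  3 × C: 2 H each → 6
  3 × C (aromatic): 1 H each → 3
  1 × C: 3 H
  1 × C (aromatic): no H
  1 × N (aromatic): 1 H
  Total hydrogens = 13.
Molecular formula: C8H13N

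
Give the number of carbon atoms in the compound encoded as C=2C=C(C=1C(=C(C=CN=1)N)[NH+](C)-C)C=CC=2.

The symbol for carbon appears 13 times in the SMILES.

13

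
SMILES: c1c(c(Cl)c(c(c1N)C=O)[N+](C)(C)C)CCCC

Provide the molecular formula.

Heavy atoms from the SMILES: 14 C, 1 Cl, 2 N, 1 O.
Implicit hydrogens by atom environment:
  5 × C (aromatic): no H
  4 × C: 3 H each → 12
  3 × C: 2 H each → 6
  1 × C (aromatic): 1 H
  1 × C: 1 H
  1 × Cl: no H
  1 × N: 2 H
  1 × N (charge +1): no H
  1 × O: no H
  Total hydrogens = 22.
Net charge +1.
Molecular formula: C14H22ClN2O+

C14H22ClN2O+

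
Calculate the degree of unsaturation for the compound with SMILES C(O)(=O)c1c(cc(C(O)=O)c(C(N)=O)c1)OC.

Molecular formula from the SMILES: C10H9NO6.
DoU = (2C + 2 + N − H − X)/2 = (2·10 + 2 + 1 − 9 − 0)/2 = 14/2 = 7.
(Structurally: 1 ring(s) + 6 π bond(s) = 7.)

7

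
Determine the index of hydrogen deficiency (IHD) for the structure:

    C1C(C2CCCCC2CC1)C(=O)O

3

Molecular formula from the SMILES: C11H18O2.
DoU = (2C + 2 + N − H − X)/2 = (2·11 + 2 + 0 − 18 − 0)/2 = 6/2 = 3.
(Structurally: 2 ring(s) + 1 π bond(s) = 3.)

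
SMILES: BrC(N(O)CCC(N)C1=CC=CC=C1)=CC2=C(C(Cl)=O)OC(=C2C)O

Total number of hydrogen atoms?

18

Hydrogens are implicit in SMILES; fill each atom to its normal valence:
  5 × C (aromatic): 1 H each → 5
  5 × C (aromatic): no H
  2 × C: 2 H each → 4
  2 × C: 1 H each → 2
  2 × C: no H
  2 × O: 1 H each → 2
  1 × Br: no H
  1 × C: 3 H
  1 × Cl: no H
  1 × N: 2 H
  1 × N: no H
  1 × O (aromatic): no H
  1 × O: no H
  Total hydrogens = 18.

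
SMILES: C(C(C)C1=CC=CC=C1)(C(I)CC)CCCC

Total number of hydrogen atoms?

Hydrogens are implicit in SMILES; fill each atom to its normal valence:
  5 × C (aromatic): 1 H each → 5
  4 × C: 2 H each → 8
  3 × C: 3 H each → 9
  3 × C: 1 H each → 3
  1 × C (aromatic): no H
  1 × I: no H
  Total hydrogens = 25.

25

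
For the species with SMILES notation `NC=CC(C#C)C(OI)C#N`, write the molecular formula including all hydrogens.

C7H7IN2O

Heavy atoms from the SMILES: 7 C, 1 I, 2 N, 1 O.
Implicit hydrogens by atom environment:
  5 × C: 1 H each → 5
  2 × C: no H
  1 × I: no H
  1 × N: 2 H
  1 × N: no H
  1 × O: no H
  Total hydrogens = 7.
Molecular formula: C7H7IN2O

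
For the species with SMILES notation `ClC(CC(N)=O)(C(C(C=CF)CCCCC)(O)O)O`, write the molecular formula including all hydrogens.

Heavy atoms from the SMILES: 12 C, 1 Cl, 1 F, 1 N, 4 O.
Implicit hydrogens by atom environment:
  5 × C: 2 H each → 10
  3 × C: 1 H each → 3
  3 × C: no H
  3 × O: 1 H each → 3
  1 × C: 3 H
  1 × Cl: no H
  1 × F: no H
  1 × N: 2 H
  1 × O: no H
  Total hydrogens = 21.
Molecular formula: C12H21ClFNO4

C12H21ClFNO4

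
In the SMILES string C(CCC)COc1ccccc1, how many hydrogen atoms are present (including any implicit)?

Hydrogens are implicit in SMILES; fill each atom to its normal valence:
  5 × C (aromatic): 1 H each → 5
  4 × C: 2 H each → 8
  1 × C: 3 H
  1 × C (aromatic): no H
  1 × O: no H
  Total hydrogens = 16.

16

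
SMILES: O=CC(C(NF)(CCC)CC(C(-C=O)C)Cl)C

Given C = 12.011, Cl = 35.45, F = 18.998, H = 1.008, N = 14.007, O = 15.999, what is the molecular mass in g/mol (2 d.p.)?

265.75

Molecular formula: C12H21ClFNO2.
M = 12×12.011 + 1×35.45 + 1×18.998 + 21×1.008 + 1×14.007 + 2×15.999 = 265.75 g/mol.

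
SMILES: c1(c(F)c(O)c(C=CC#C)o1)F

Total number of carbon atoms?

The symbol for carbon appears 8 times in the SMILES. Lowercase c denotes aromatic carbon and counts toward C.

8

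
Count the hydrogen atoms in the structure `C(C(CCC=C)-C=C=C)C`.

Hydrogens are implicit in SMILES; fill each atom to its normal valence:
  5 × C: 2 H each → 10
  3 × C: 1 H each → 3
  1 × C: 3 H
  1 × C: no H
  Total hydrogens = 16.

16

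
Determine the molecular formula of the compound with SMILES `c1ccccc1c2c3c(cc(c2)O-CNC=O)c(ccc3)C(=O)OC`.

C20H17NO4

Heavy atoms from the SMILES: 20 C, 1 N, 4 O.
Implicit hydrogens by atom environment:
  10 × C (aromatic): 1 H each → 10
  6 × C (aromatic): no H
  4 × O: no H
  1 × C: 3 H
  1 × C: 2 H
  1 × C: 1 H
  1 × C: no H
  1 × N: 1 H
  Total hydrogens = 17.
Molecular formula: C20H17NO4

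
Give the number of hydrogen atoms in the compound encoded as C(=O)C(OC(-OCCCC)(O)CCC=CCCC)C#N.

Hydrogens are implicit in SMILES; fill each atom to its normal valence:
  7 × C: 2 H each → 14
  4 × C: 1 H each → 4
  3 × O: no H
  2 × C: 3 H each → 6
  2 × C: no H
  1 × N: no H
  1 × O: 1 H
  Total hydrogens = 25.

25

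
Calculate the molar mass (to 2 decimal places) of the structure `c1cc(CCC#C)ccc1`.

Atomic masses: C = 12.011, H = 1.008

130.19

Molecular formula: C10H10.
M = 10×12.011 + 10×1.008 = 130.19 g/mol.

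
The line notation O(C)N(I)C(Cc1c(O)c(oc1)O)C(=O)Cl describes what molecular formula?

C8H9ClINO5

Heavy atoms from the SMILES: 8 C, 1 Cl, 1 I, 1 N, 5 O.
Implicit hydrogens by atom environment:
  3 × C (aromatic): no H
  2 × O: 1 H each → 2
  2 × O: no H
  1 × C: 3 H
  1 × C: 2 H
  1 × C (aromatic): 1 H
  1 × C: 1 H
  1 × C: no H
  1 × Cl: no H
  1 × I: no H
  1 × N: no H
  1 × O (aromatic): no H
  Total hydrogens = 9.
Molecular formula: C8H9ClINO5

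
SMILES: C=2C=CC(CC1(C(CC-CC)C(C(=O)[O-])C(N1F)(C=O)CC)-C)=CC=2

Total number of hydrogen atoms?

Hydrogens are implicit in SMILES; fill each atom to its normal valence:
  5 × C: 2 H each → 10
  5 × C (aromatic): 1 H each → 5
  3 × C: 3 H each → 9
  3 × C: 1 H each → 3
  3 × C: no H
  2 × O: no H
  1 × C (aromatic): no H
  1 × F: no H
  1 × N: no H
  1 × O (charge -1): no H
  Total hydrogens = 27.

27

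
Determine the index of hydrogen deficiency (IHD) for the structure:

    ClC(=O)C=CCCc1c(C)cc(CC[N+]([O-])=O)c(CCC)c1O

Molecular formula from the SMILES: C17H22ClNO4.
DoU = (2C + 2 + N − H − X)/2 = (2·17 + 2 + 1 − 22 − 1)/2 = 14/2 = 7.
(Structurally: 1 ring(s) + 6 π bond(s) = 7.)

7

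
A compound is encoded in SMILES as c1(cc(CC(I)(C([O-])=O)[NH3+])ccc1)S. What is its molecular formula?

Heavy atoms from the SMILES: 9 C, 1 I, 1 N, 2 O, 1 S.
Implicit hydrogens by atom environment:
  4 × C (aromatic): 1 H each → 4
  2 × C: no H
  2 × C (aromatic): no H
  1 × C: 2 H
  1 × I: no H
  1 × N (charge +1): 3 H
  1 × O: no H
  1 × O (charge -1): no H
  1 × S: 1 H
  Total hydrogens = 10.
Molecular formula: C9H10INO2S

C9H10INO2S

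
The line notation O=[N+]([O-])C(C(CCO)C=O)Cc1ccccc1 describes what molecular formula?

C12H15NO4

Heavy atoms from the SMILES: 12 C, 1 N, 4 O.
Implicit hydrogens by atom environment:
  5 × C (aromatic): 1 H each → 5
  3 × C: 2 H each → 6
  3 × C: 1 H each → 3
  2 × O: no H
  1 × C (aromatic): no H
  1 × N (charge +1): no H
  1 × O: 1 H
  1 × O (charge -1): no H
  Total hydrogens = 15.
Molecular formula: C12H15NO4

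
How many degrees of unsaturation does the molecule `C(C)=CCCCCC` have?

Molecular formula from the SMILES: C8H16.
DoU = (2C + 2 + N − H − X)/2 = (2·8 + 2 + 0 − 16 − 0)/2 = 2/2 = 1.
(Structurally: 0 ring(s) + 1 π bond(s) = 1.)

1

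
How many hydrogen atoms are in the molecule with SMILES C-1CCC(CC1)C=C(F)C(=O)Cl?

12

Hydrogens are implicit in SMILES; fill each atom to its normal valence:
  5 × C: 2 H each → 10
  2 × C: 1 H each → 2
  2 × C: no H
  1 × Cl: no H
  1 × F: no H
  1 × O: no H
  Total hydrogens = 12.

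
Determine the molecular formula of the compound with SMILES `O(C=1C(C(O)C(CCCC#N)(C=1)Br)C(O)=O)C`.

Heavy atoms from the SMILES: 1 Br, 11 C, 1 N, 4 O.
Implicit hydrogens by atom environment:
  4 × C: no H
  3 × C: 2 H each → 6
  3 × C: 1 H each → 3
  2 × O: 1 H each → 2
  2 × O: no H
  1 × Br: no H
  1 × C: 3 H
  1 × N: no H
  Total hydrogens = 14.
Molecular formula: C11H14BrNO4

C11H14BrNO4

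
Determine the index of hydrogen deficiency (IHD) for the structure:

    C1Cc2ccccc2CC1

Molecular formula from the SMILES: C10H12.
DoU = (2C + 2 + N − H − X)/2 = (2·10 + 2 + 0 − 12 − 0)/2 = 10/2 = 5.
(Structurally: 2 ring(s) + 3 π bond(s) = 5.)

5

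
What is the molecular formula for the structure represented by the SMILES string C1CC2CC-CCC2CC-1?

Heavy atoms from the SMILES: 10 C.
Implicit hydrogens by atom environment:
  8 × C: 2 H each → 16
  2 × C: 1 H each → 2
  Total hydrogens = 18.
Molecular formula: C10H18

C10H18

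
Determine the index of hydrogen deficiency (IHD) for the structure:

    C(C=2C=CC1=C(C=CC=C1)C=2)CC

Molecular formula from the SMILES: C13H14.
DoU = (2C + 2 + N − H − X)/2 = (2·13 + 2 + 0 − 14 − 0)/2 = 14/2 = 7.
(Structurally: 2 ring(s) + 5 π bond(s) = 7.)

7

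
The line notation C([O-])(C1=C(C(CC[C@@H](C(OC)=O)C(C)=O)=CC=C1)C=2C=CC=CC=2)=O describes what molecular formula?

C20H19O5-

Heavy atoms from the SMILES: 20 C, 5 O.
Implicit hydrogens by atom environment:
  8 × C (aromatic): 1 H each → 8
  4 × C (aromatic): no H
  4 × O: no H
  3 × C: no H
  2 × C: 3 H each → 6
  2 × C: 2 H each → 4
  1 × C: 1 H
  1 × O (charge -1): no H
  Total hydrogens = 19.
Net charge -1.
Molecular formula: C20H19O5-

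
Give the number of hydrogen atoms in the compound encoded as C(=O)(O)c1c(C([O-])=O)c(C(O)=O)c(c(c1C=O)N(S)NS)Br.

6

Hydrogens are implicit in SMILES; fill each atom to its normal valence:
  6 × C (aromatic): no H
  4 × O: no H
  3 × C: no H
  2 × O: 1 H each → 2
  2 × S: 1 H each → 2
  1 × Br: no H
  1 × C: 1 H
  1 × N: 1 H
  1 × N: no H
  1 × O (charge -1): no H
  Total hydrogens = 6.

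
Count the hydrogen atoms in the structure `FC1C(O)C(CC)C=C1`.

Hydrogens are implicit in SMILES; fill each atom to its normal valence:
  5 × C: 1 H each → 5
  1 × C: 3 H
  1 × C: 2 H
  1 × F: no H
  1 × O: 1 H
  Total hydrogens = 11.

11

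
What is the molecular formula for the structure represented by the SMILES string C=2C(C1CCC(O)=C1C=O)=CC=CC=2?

Heavy atoms from the SMILES: 12 C, 2 O.
Implicit hydrogens by atom environment:
  5 × C (aromatic): 1 H each → 5
  2 × C: 2 H each → 4
  2 × C: 1 H each → 2
  2 × C: no H
  1 × C (aromatic): no H
  1 × O: 1 H
  1 × O: no H
  Total hydrogens = 12.
Molecular formula: C12H12O2

C12H12O2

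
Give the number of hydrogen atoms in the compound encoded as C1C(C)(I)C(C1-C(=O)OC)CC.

Hydrogens are implicit in SMILES; fill each atom to its normal valence:
  3 × C: 3 H each → 9
  2 × C: 2 H each → 4
  2 × C: 1 H each → 2
  2 × C: no H
  2 × O: no H
  1 × I: no H
  Total hydrogens = 15.

15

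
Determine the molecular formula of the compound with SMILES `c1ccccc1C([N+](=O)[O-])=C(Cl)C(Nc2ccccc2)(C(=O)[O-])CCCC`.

Heavy atoms from the SMILES: 20 C, 1 Cl, 2 N, 4 O.
Implicit hydrogens by atom environment:
  10 × C (aromatic): 1 H each → 10
  4 × C: no H
  3 × C: 2 H each → 6
  2 × C (aromatic): no H
  2 × O: no H
  2 × O (charge -1): no H
  1 × C: 3 H
  1 × Cl: no H
  1 × N: 1 H
  1 × N (charge +1): no H
  Total hydrogens = 20.
Net charge -1.
Molecular formula: C20H20ClN2O4-

C20H20ClN2O4-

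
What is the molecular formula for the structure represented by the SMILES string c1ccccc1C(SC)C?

C9H12S

Heavy atoms from the SMILES: 9 C, 1 S.
Implicit hydrogens by atom environment:
  5 × C (aromatic): 1 H each → 5
  2 × C: 3 H each → 6
  1 × C: 1 H
  1 × C (aromatic): no H
  1 × S: no H
  Total hydrogens = 12.
Molecular formula: C9H12S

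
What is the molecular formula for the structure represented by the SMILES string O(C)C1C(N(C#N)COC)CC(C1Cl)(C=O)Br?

C10H14BrClN2O3

Heavy atoms from the SMILES: 1 Br, 10 C, 1 Cl, 2 N, 3 O.
Implicit hydrogens by atom environment:
  4 × C: 1 H each → 4
  3 × O: no H
  2 × C: 3 H each → 6
  2 × C: 2 H each → 4
  2 × C: no H
  2 × N: no H
  1 × Br: no H
  1 × Cl: no H
  Total hydrogens = 14.
Molecular formula: C10H14BrClN2O3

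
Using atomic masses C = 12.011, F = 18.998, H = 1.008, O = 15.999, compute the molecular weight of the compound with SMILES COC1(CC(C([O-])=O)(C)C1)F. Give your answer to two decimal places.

161.15

Molecular formula: C7H10FO3-.
M = 7×12.011 + 1×18.998 + 10×1.008 + 3×15.999 = 161.15 g/mol.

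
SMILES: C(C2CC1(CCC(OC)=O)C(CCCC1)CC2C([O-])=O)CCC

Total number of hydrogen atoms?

Hydrogens are implicit in SMILES; fill each atom to its normal valence:
  11 × C: 2 H each → 22
  3 × C: 1 H each → 3
  3 × C: no H
  3 × O: no H
  2 × C: 3 H each → 6
  1 × O (charge -1): no H
  Total hydrogens = 31.

31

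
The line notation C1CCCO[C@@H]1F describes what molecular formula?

C5H9FO

Heavy atoms from the SMILES: 5 C, 1 F, 1 O.
Implicit hydrogens by atom environment:
  4 × C: 2 H each → 8
  1 × C: 1 H
  1 × F: no H
  1 × O: no H
  Total hydrogens = 9.
Molecular formula: C5H9FO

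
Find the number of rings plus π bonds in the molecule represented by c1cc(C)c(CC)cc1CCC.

4

Molecular formula from the SMILES: C12H18.
DoU = (2C + 2 + N − H − X)/2 = (2·12 + 2 + 0 − 18 − 0)/2 = 8/2 = 4.
(Structurally: 1 ring(s) + 3 π bond(s) = 4.)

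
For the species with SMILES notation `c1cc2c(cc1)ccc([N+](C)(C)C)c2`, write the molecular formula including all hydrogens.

Heavy atoms from the SMILES: 13 C, 1 N.
Implicit hydrogens by atom environment:
  7 × C (aromatic): 1 H each → 7
  3 × C: 3 H each → 9
  3 × C (aromatic): no H
  1 × N (charge +1): no H
  Total hydrogens = 16.
Net charge +1.
Molecular formula: C13H16N+

C13H16N+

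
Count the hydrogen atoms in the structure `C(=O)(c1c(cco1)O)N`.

5

Hydrogens are implicit in SMILES; fill each atom to its normal valence:
  2 × C (aromatic): 1 H each → 2
  2 × C (aromatic): no H
  1 × C: no H
  1 × N: 2 H
  1 × O: 1 H
  1 × O (aromatic): no H
  1 × O: no H
  Total hydrogens = 5.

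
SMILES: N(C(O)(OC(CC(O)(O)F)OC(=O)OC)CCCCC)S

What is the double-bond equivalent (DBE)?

Molecular formula from the SMILES: C11H22FNO7S.
DoU = (2C + 2 + N − H − X)/2 = (2·11 + 2 + 1 − 22 − 1)/2 = 2/2 = 1.
(Structurally: 0 ring(s) + 1 π bond(s) = 1.)

1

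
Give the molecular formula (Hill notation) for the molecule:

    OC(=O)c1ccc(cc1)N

Heavy atoms from the SMILES: 7 C, 1 N, 2 O.
Implicit hydrogens by atom environment:
  4 × C (aromatic): 1 H each → 4
  2 × C (aromatic): no H
  1 × C: no H
  1 × N: 2 H
  1 × O: 1 H
  1 × O: no H
  Total hydrogens = 7.
Molecular formula: C7H7NO2

C7H7NO2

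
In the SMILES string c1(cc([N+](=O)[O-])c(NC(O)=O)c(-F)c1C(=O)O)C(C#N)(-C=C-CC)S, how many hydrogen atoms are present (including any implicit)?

12

Hydrogens are implicit in SMILES; fill each atom to its normal valence:
  5 × C (aromatic): no H
  4 × C: no H
  3 × O: no H
  2 × C: 1 H each → 2
  2 × O: 1 H each → 2
  1 × C: 3 H
  1 × C: 2 H
  1 × C (aromatic): 1 H
  1 × F: no H
  1 × N: 1 H
  1 × N (charge +1): no H
  1 × N: no H
  1 × O (charge -1): no H
  1 × S: 1 H
  Total hydrogens = 12.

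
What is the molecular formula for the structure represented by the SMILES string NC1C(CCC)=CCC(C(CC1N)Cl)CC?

C13H25ClN2

Heavy atoms from the SMILES: 13 C, 1 Cl, 2 N.
Implicit hydrogens by atom environment:
  5 × C: 2 H each → 10
  5 × C: 1 H each → 5
  2 × C: 3 H each → 6
  2 × N: 2 H each → 4
  1 × C: no H
  1 × Cl: no H
  Total hydrogens = 25.
Molecular formula: C13H25ClN2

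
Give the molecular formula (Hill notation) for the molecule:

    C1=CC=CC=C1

C6H6

Heavy atoms from the SMILES: 6 C.
Implicit hydrogens by atom environment:
  6 × C (aromatic): 1 H each → 6
  Total hydrogens = 6.
Molecular formula: C6H6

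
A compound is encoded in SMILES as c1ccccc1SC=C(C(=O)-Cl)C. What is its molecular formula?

C10H9ClOS

Heavy atoms from the SMILES: 10 C, 1 Cl, 1 O, 1 S.
Implicit hydrogens by atom environment:
  5 × C (aromatic): 1 H each → 5
  2 × C: no H
  1 × C: 3 H
  1 × C: 1 H
  1 × C (aromatic): no H
  1 × Cl: no H
  1 × O: no H
  1 × S: no H
  Total hydrogens = 9.
Molecular formula: C10H9ClOS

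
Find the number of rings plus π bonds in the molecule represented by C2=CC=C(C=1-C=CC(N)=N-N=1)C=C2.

8

Molecular formula from the SMILES: C10H9N3.
DoU = (2C + 2 + N − H − X)/2 = (2·10 + 2 + 3 − 9 − 0)/2 = 16/2 = 8.
(Structurally: 2 ring(s) + 6 π bond(s) = 8.)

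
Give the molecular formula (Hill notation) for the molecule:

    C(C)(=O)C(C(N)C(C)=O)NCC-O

C8H16N2O3

Heavy atoms from the SMILES: 8 C, 2 N, 3 O.
Implicit hydrogens by atom environment:
  2 × C: 3 H each → 6
  2 × C: 2 H each → 4
  2 × C: 1 H each → 2
  2 × C: no H
  2 × O: no H
  1 × N: 2 H
  1 × N: 1 H
  1 × O: 1 H
  Total hydrogens = 16.
Molecular formula: C8H16N2O3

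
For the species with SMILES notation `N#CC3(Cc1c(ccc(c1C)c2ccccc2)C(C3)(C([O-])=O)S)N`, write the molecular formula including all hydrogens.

C19H17N2O2S-

Heavy atoms from the SMILES: 19 C, 2 N, 2 O, 1 S.
Implicit hydrogens by atom environment:
  7 × C (aromatic): 1 H each → 7
  5 × C (aromatic): no H
  4 × C: no H
  2 × C: 2 H each → 4
  1 × C: 3 H
  1 × N: 2 H
  1 × N: no H
  1 × O: no H
  1 × O (charge -1): no H
  1 × S: 1 H
  Total hydrogens = 17.
Net charge -1.
Molecular formula: C19H17N2O2S-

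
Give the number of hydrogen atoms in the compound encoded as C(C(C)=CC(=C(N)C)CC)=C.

17

Hydrogens are implicit in SMILES; fill each atom to its normal valence:
  3 × C: 3 H each → 9
  3 × C: no H
  2 × C: 2 H each → 4
  2 × C: 1 H each → 2
  1 × N: 2 H
  Total hydrogens = 17.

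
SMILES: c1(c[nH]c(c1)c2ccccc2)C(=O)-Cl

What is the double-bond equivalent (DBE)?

8

Molecular formula from the SMILES: C11H8ClNO.
DoU = (2C + 2 + N − H − X)/2 = (2·11 + 2 + 1 − 8 − 1)/2 = 16/2 = 8.
(Structurally: 2 ring(s) + 6 π bond(s) = 8.)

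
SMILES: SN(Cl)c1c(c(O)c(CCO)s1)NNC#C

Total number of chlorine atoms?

The symbol for chlorine appears 1 time in the SMILES.

1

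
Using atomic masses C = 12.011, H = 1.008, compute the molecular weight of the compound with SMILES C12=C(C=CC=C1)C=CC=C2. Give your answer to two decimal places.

128.17

Molecular formula: C10H8.
M = 10×12.011 + 8×1.008 = 128.17 g/mol.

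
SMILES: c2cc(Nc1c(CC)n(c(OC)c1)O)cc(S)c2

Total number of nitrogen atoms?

2

The symbol for nitrogen appears 2 times in the SMILES.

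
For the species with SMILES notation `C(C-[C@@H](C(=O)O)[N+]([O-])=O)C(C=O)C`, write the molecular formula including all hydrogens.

C7H11NO5

Heavy atoms from the SMILES: 7 C, 1 N, 5 O.
Implicit hydrogens by atom environment:
  3 × C: 1 H each → 3
  3 × O: no H
  2 × C: 2 H each → 4
  1 × C: 3 H
  1 × C: no H
  1 × N (charge +1): no H
  1 × O: 1 H
  1 × O (charge -1): no H
  Total hydrogens = 11.
Molecular formula: C7H11NO5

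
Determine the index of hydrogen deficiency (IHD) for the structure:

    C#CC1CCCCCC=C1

Molecular formula from the SMILES: C10H14.
DoU = (2C + 2 + N − H − X)/2 = (2·10 + 2 + 0 − 14 − 0)/2 = 8/2 = 4.
(Structurally: 1 ring(s) + 3 π bond(s) = 4.)

4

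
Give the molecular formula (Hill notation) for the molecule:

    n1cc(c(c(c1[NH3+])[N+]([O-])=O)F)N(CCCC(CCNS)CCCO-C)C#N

C16H26FN6O3S+

Heavy atoms from the SMILES: 16 C, 1 F, 6 N, 3 O, 1 S.
Implicit hydrogens by atom environment:
  8 × C: 2 H each → 16
  4 × C (aromatic): no H
  2 × N: no H
  2 × O: no H
  1 × C: 3 H
  1 × C (aromatic): 1 H
  1 × C: 1 H
  1 × C: no H
  1 × F: no H
  1 × N (charge +1): 3 H
  1 × N: 1 H
  1 × N (aromatic): no H
  1 × N (charge +1): no H
  1 × O (charge -1): no H
  1 × S: 1 H
  Total hydrogens = 26.
Net charge +1.
Molecular formula: C16H26FN6O3S+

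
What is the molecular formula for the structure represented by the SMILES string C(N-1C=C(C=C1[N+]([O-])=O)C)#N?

Heavy atoms from the SMILES: 6 C, 3 N, 2 O.
Implicit hydrogens by atom environment:
  2 × C (aromatic): 1 H each → 2
  2 × C (aromatic): no H
  1 × C: 3 H
  1 × C: no H
  1 × N (aromatic): no H
  1 × N: no H
  1 × N (charge +1): no H
  1 × O: no H
  1 × O (charge -1): no H
  Total hydrogens = 5.
Molecular formula: C6H5N3O2

C6H5N3O2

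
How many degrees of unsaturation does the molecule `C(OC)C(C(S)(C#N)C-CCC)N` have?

2

Molecular formula from the SMILES: C9H18N2OS.
DoU = (2C + 2 + N − H − X)/2 = (2·9 + 2 + 2 − 18 − 0)/2 = 4/2 = 2.
(Structurally: 0 ring(s) + 2 π bond(s) = 2.)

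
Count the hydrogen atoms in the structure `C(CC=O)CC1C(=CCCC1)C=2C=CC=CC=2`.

20

Hydrogens are implicit in SMILES; fill each atom to its normal valence:
  6 × C: 2 H each → 12
  5 × C (aromatic): 1 H each → 5
  3 × C: 1 H each → 3
  1 × C: no H
  1 × C (aromatic): no H
  1 × O: no H
  Total hydrogens = 20.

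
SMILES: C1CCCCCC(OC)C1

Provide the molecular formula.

C9H18O

Heavy atoms from the SMILES: 9 C, 1 O.
Implicit hydrogens by atom environment:
  7 × C: 2 H each → 14
  1 × C: 3 H
  1 × C: 1 H
  1 × O: no H
  Total hydrogens = 18.
Molecular formula: C9H18O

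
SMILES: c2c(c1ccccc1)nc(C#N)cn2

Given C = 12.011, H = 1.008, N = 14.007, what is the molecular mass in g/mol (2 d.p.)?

181.20

Molecular formula: C11H7N3.
M = 11×12.011 + 7×1.008 + 3×14.007 = 181.20 g/mol.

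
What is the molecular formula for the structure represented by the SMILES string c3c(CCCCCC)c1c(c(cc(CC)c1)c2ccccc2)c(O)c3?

C24H28O

Heavy atoms from the SMILES: 24 C, 1 O.
Implicit hydrogens by atom environment:
  9 × C (aromatic): 1 H each → 9
  7 × C (aromatic): no H
  6 × C: 2 H each → 12
  2 × C: 3 H each → 6
  1 × O: 1 H
  Total hydrogens = 28.
Molecular formula: C24H28O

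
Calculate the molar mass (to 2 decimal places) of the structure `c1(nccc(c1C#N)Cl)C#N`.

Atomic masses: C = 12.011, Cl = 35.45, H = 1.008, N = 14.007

163.56

Molecular formula: C7H2ClN3.
M = 7×12.011 + 1×35.45 + 2×1.008 + 3×14.007 = 163.56 g/mol.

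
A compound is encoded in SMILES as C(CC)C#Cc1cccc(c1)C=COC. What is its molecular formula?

C14H16O

Heavy atoms from the SMILES: 14 C, 1 O.
Implicit hydrogens by atom environment:
  4 × C (aromatic): 1 H each → 4
  2 × C: 3 H each → 6
  2 × C: 2 H each → 4
  2 × C: 1 H each → 2
  2 × C (aromatic): no H
  2 × C: no H
  1 × O: no H
  Total hydrogens = 16.
Molecular formula: C14H16O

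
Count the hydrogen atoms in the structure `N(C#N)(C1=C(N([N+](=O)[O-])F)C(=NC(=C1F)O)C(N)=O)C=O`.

Hydrogens are implicit in SMILES; fill each atom to its normal valence:
  5 × C (aromatic): no H
  3 × N: no H
  3 × O: no H
  2 × C: no H
  2 × F: no H
  1 × C: 1 H
  1 × N: 2 H
  1 × N (aromatic): no H
  1 × N (charge +1): no H
  1 × O: 1 H
  1 × O (charge -1): no H
  Total hydrogens = 4.

4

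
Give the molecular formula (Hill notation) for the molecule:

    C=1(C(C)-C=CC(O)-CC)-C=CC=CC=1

Heavy atoms from the SMILES: 13 C, 1 O.
Implicit hydrogens by atom environment:
  5 × C (aromatic): 1 H each → 5
  4 × C: 1 H each → 4
  2 × C: 3 H each → 6
  1 × C: 2 H
  1 × C (aromatic): no H
  1 × O: 1 H
  Total hydrogens = 18.
Molecular formula: C13H18O

C13H18O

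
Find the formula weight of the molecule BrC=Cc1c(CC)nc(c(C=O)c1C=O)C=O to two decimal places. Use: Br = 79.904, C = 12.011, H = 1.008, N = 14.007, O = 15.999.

Molecular formula: C12H10BrNO3.
M = 1×79.904 + 12×12.011 + 10×1.008 + 1×14.007 + 3×15.999 = 296.12 g/mol.

296.12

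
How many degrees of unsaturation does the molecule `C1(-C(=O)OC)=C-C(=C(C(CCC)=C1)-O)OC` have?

Molecular formula from the SMILES: C12H16O4.
DoU = (2C + 2 + N − H − X)/2 = (2·12 + 2 + 0 − 16 − 0)/2 = 10/2 = 5.
(Structurally: 1 ring(s) + 4 π bond(s) = 5.)

5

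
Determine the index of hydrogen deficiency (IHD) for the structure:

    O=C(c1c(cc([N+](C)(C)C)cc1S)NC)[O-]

Molecular formula from the SMILES: C11H16N2O2S.
DoU = (2C + 2 + N − H − X)/2 = (2·11 + 2 + 2 − 16 − 0)/2 = 10/2 = 5.
(Structurally: 1 ring(s) + 4 π bond(s) = 5.)

5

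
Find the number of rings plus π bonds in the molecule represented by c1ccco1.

Molecular formula from the SMILES: C4H4O.
DoU = (2C + 2 + N − H − X)/2 = (2·4 + 2 + 0 − 4 − 0)/2 = 6/2 = 3.
(Structurally: 1 ring(s) + 2 π bond(s) = 3.)

3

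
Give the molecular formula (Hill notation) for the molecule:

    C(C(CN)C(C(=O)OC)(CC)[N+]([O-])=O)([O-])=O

Heavy atoms from the SMILES: 8 C, 2 N, 6 O.
Implicit hydrogens by atom environment:
  4 × O: no H
  3 × C: no H
  2 × C: 3 H each → 6
  2 × C: 2 H each → 4
  2 × O (charge -1): no H
  1 × C: 1 H
  1 × N: 2 H
  1 × N (charge +1): no H
  Total hydrogens = 13.
Net charge -1.
Molecular formula: C8H13N2O6-

C8H13N2O6-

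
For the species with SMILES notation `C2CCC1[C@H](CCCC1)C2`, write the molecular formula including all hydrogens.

C10H18

Heavy atoms from the SMILES: 10 C.
Implicit hydrogens by atom environment:
  8 × C: 2 H each → 16
  2 × C: 1 H each → 2
  Total hydrogens = 18.
Molecular formula: C10H18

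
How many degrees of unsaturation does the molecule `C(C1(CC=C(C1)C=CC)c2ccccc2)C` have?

7

Molecular formula from the SMILES: C16H20.
DoU = (2C + 2 + N − H − X)/2 = (2·16 + 2 + 0 − 20 − 0)/2 = 14/2 = 7.
(Structurally: 2 ring(s) + 5 π bond(s) = 7.)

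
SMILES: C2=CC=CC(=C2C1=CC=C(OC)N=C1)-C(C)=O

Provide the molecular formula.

Heavy atoms from the SMILES: 14 C, 1 N, 2 O.
Implicit hydrogens by atom environment:
  7 × C (aromatic): 1 H each → 7
  4 × C (aromatic): no H
  2 × C: 3 H each → 6
  2 × O: no H
  1 × C: no H
  1 × N (aromatic): no H
  Total hydrogens = 13.
Molecular formula: C14H13NO2

C14H13NO2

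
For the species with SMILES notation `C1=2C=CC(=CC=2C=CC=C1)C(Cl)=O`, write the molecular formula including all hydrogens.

Heavy atoms from the SMILES: 11 C, 1 Cl, 1 O.
Implicit hydrogens by atom environment:
  7 × C (aromatic): 1 H each → 7
  3 × C (aromatic): no H
  1 × C: no H
  1 × Cl: no H
  1 × O: no H
  Total hydrogens = 7.
Molecular formula: C11H7ClO

C11H7ClO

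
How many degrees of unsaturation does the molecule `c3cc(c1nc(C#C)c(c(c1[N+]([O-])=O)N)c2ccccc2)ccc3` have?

15

Molecular formula from the SMILES: C19H13N3O2.
DoU = (2C + 2 + N − H − X)/2 = (2·19 + 2 + 3 − 13 − 0)/2 = 30/2 = 15.
(Structurally: 3 ring(s) + 12 π bond(s) = 15.)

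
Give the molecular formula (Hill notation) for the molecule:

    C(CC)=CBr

Heavy atoms from the SMILES: 1 Br, 4 C.
Implicit hydrogens by atom environment:
  2 × C: 1 H each → 2
  1 × Br: no H
  1 × C: 3 H
  1 × C: 2 H
  Total hydrogens = 7.
Molecular formula: C4H7Br

C4H7Br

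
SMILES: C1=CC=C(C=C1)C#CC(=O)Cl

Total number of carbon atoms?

9

The symbol for carbon appears 9 times in the SMILES. (Cl is a single chlorine, not C + l.)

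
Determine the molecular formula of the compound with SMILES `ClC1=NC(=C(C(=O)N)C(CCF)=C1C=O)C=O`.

C10H8ClFN2O3

Heavy atoms from the SMILES: 10 C, 1 Cl, 1 F, 2 N, 3 O.
Implicit hydrogens by atom environment:
  5 × C (aromatic): no H
  3 × O: no H
  2 × C: 2 H each → 4
  2 × C: 1 H each → 2
  1 × C: no H
  1 × Cl: no H
  1 × F: no H
  1 × N: 2 H
  1 × N (aromatic): no H
  Total hydrogens = 8.
Molecular formula: C10H8ClFN2O3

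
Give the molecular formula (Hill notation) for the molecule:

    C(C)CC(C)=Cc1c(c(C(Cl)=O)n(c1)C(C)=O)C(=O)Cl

Heavy atoms from the SMILES: 14 C, 2 Cl, 1 N, 3 O.
Implicit hydrogens by atom environment:
  4 × C: no H
  3 × C: 3 H each → 9
  3 × C (aromatic): no H
  3 × O: no H
  2 × C: 2 H each → 4
  2 × Cl: no H
  1 × C (aromatic): 1 H
  1 × C: 1 H
  1 × N (aromatic): no H
  Total hydrogens = 15.
Molecular formula: C14H15Cl2NO3

C14H15Cl2NO3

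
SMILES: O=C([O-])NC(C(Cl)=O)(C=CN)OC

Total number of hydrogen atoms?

8

Hydrogens are implicit in SMILES; fill each atom to its normal valence:
  3 × C: no H
  3 × O: no H
  2 × C: 1 H each → 2
  1 × C: 3 H
  1 × Cl: no H
  1 × N: 2 H
  1 × N: 1 H
  1 × O (charge -1): no H
  Total hydrogens = 8.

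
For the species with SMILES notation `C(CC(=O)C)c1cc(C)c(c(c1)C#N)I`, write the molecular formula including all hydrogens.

Heavy atoms from the SMILES: 12 C, 1 I, 1 N, 1 O.
Implicit hydrogens by atom environment:
  4 × C (aromatic): no H
  2 × C: 3 H each → 6
  2 × C: 2 H each → 4
  2 × C (aromatic): 1 H each → 2
  2 × C: no H
  1 × I: no H
  1 × N: no H
  1 × O: no H
  Total hydrogens = 12.
Molecular formula: C12H12INO

C12H12INO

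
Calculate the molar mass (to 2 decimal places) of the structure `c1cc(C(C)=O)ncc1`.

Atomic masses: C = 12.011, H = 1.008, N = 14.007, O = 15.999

121.14

Molecular formula: C7H7NO.
M = 7×12.011 + 7×1.008 + 1×14.007 + 1×15.999 = 121.14 g/mol.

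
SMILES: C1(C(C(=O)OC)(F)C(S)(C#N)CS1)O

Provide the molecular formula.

Heavy atoms from the SMILES: 7 C, 1 F, 1 N, 3 O, 2 S.
Implicit hydrogens by atom environment:
  4 × C: no H
  2 × O: no H
  1 × C: 3 H
  1 × C: 2 H
  1 × C: 1 H
  1 × F: no H
  1 × N: no H
  1 × O: 1 H
  1 × S: 1 H
  1 × S: no H
  Total hydrogens = 8.
Molecular formula: C7H8FNO3S2

C7H8FNO3S2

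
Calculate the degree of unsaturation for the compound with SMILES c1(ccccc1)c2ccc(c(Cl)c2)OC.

Molecular formula from the SMILES: C13H11ClO.
DoU = (2C + 2 + N − H − X)/2 = (2·13 + 2 + 0 − 11 − 1)/2 = 16/2 = 8.
(Structurally: 2 ring(s) + 6 π bond(s) = 8.)

8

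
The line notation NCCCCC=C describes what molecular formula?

C6H13N

Heavy atoms from the SMILES: 6 C, 1 N.
Implicit hydrogens by atom environment:
  5 × C: 2 H each → 10
  1 × C: 1 H
  1 × N: 2 H
  Total hydrogens = 13.
Molecular formula: C6H13N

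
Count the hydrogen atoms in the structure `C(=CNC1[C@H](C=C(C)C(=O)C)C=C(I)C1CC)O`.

20

Hydrogens are implicit in SMILES; fill each atom to its normal valence:
  7 × C: 1 H each → 7
  3 × C: 3 H each → 9
  3 × C: no H
  1 × C: 2 H
  1 × I: no H
  1 × N: 1 H
  1 × O: 1 H
  1 × O: no H
  Total hydrogens = 20.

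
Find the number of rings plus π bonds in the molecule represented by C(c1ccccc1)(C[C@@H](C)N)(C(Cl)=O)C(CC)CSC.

5

Molecular formula from the SMILES: C16H24ClNOS.
DoU = (2C + 2 + N − H − X)/2 = (2·16 + 2 + 1 − 24 − 1)/2 = 10/2 = 5.
(Structurally: 1 ring(s) + 4 π bond(s) = 5.)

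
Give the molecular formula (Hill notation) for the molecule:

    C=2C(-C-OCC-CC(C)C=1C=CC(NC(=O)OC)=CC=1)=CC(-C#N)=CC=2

Heavy atoms from the SMILES: 21 C, 2 N, 3 O.
Implicit hydrogens by atom environment:
  8 × C (aromatic): 1 H each → 8
  4 × C: 2 H each → 8
  4 × C (aromatic): no H
  3 × O: no H
  2 × C: 3 H each → 6
  2 × C: no H
  1 × C: 1 H
  1 × N: 1 H
  1 × N: no H
  Total hydrogens = 24.
Molecular formula: C21H24N2O3

C21H24N2O3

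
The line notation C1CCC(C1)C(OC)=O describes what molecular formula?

Heavy atoms from the SMILES: 7 C, 2 O.
Implicit hydrogens by atom environment:
  4 × C: 2 H each → 8
  2 × O: no H
  1 × C: 3 H
  1 × C: 1 H
  1 × C: no H
  Total hydrogens = 12.
Molecular formula: C7H12O2

C7H12O2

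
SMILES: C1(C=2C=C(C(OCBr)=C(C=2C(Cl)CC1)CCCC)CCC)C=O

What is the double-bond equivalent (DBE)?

6

Molecular formula from the SMILES: C19H26BrClO2.
DoU = (2C + 2 + N − H − X)/2 = (2·19 + 2 + 0 − 26 − 2)/2 = 12/2 = 6.
(Structurally: 2 ring(s) + 4 π bond(s) = 6.)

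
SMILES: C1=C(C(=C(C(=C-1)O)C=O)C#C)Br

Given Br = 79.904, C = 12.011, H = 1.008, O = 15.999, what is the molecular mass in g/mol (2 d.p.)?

225.04

Molecular formula: C9H5BrO2.
M = 1×79.904 + 9×12.011 + 5×1.008 + 2×15.999 = 225.04 g/mol.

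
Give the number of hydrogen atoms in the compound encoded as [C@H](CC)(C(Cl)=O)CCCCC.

Hydrogens are implicit in SMILES; fill each atom to its normal valence:
  5 × C: 2 H each → 10
  2 × C: 3 H each → 6
  1 × C: 1 H
  1 × C: no H
  1 × Cl: no H
  1 × O: no H
  Total hydrogens = 17.

17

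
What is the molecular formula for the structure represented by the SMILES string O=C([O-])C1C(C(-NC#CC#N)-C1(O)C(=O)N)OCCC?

C12H14N3O5-

Heavy atoms from the SMILES: 12 C, 3 N, 5 O.
Implicit hydrogens by atom environment:
  6 × C: no H
  3 × C: 1 H each → 3
  3 × O: no H
  2 × C: 2 H each → 4
  1 × C: 3 H
  1 × N: 2 H
  1 × N: 1 H
  1 × N: no H
  1 × O: 1 H
  1 × O (charge -1): no H
  Total hydrogens = 14.
Net charge -1.
Molecular formula: C12H14N3O5-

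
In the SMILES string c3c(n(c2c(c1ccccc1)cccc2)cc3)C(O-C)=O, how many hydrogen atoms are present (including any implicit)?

Hydrogens are implicit in SMILES; fill each atom to its normal valence:
  12 × C (aromatic): 1 H each → 12
  4 × C (aromatic): no H
  2 × O: no H
  1 × C: 3 H
  1 × C: no H
  1 × N (aromatic): no H
  Total hydrogens = 15.

15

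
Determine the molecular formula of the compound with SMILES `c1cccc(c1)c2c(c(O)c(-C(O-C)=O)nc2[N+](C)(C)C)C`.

Heavy atoms from the SMILES: 17 C, 2 N, 3 O.
Implicit hydrogens by atom environment:
  6 × C (aromatic): no H
  5 × C: 3 H each → 15
  5 × C (aromatic): 1 H each → 5
  2 × O: no H
  1 × C: no H
  1 × N (aromatic): no H
  1 × N (charge +1): no H
  1 × O: 1 H
  Total hydrogens = 21.
Net charge +1.
Molecular formula: C17H21N2O3+

C17H21N2O3+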